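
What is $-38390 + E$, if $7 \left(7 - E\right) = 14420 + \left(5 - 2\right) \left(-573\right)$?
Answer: $- \frac{281382}{7} \approx -40197.0$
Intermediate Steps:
$E = - \frac{12652}{7}$ ($E = 7 - \frac{14420 + \left(5 - 2\right) \left(-573\right)}{7} = 7 - \frac{14420 + 3 \left(-573\right)}{7} = 7 - \frac{14420 - 1719}{7} = 7 - \frac{12701}{7} = - \frac{12652}{7} \approx -1807.4$)
$-38390 + E = -38390 - \frac{12652}{7} = - \frac{281382}{7}$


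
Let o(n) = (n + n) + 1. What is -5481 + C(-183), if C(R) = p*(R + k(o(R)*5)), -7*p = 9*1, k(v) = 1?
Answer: -5247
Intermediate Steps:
o(n) = 1 + 2*n (o(n) = 2*n + 1 = 1 + 2*n)
p = -9/7 ≈ -1.2857
C(R) = -9/7 - 9*R/7 (C(R) = -9*(R + 1)/7 = -9*(1 + R)/7 = -9/7 - 9*R/7)
-5481 + C(-183) = -5481 + (-9/7 - 9/7*(-183)) = -5481 + (-9/7 + 1647/7) = -5481 + 234 = -5247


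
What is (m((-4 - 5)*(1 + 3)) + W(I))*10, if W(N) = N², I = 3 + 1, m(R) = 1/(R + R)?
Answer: 5755/36 ≈ 159.86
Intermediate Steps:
m(R) = 1/(2*R)
I = 4
(m((-4 - 5)*(1 + 3)) + W(I))*10 = (1/(2*(((-4 - 5)*(1 + 3)))) + 4²)*10 = (1/(2*((-9*4))) + 16)*10 = ((½)/(-36) + 16)*10 = ((½)*(-1/36) + 16)*10 = (-1/72 + 16)*10 = (1151/72)*10 = 5755/36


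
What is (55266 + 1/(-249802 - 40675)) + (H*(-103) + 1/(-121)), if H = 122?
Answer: 136437020482/3195247 ≈ 42700.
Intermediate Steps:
(55266 + 1/(-249802 - 40675)) + (H*(-103) + 1/(-121)) = (55266 + 1/(-249802 - 40675)) + (122*(-103) + 1/(-121)) = (55266 + 1/(-290477)) + (-12566 - 1/121) = (55266 - 1/290477) - 1520487/121 = 16053501881/290477 - 1520487/121 = 136437020482/3195247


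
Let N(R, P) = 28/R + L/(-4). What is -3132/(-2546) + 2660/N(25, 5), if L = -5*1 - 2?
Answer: 48438206/52193 ≈ 928.06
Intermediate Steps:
L = -7 (L = -5 - 2 = -7)
N(R, P) = 7/4 + 28/R (N(R, P) = 28/R - 7/(-4) = 28/R - 7*(-1/4) = 28/R + 7/4 = 7/4 + 28/R)
-3132/(-2546) + 2660/N(25, 5) = -3132/(-2546) + 2660/(7/4 + 28/25) = -3132*(-1/2546) + 2660/(7/4 + 28*(1/25)) = 1566/1273 + 2660/(7/4 + 28/25) = 1566/1273 + 2660/(287/100) = 1566/1273 + 2660*(100/287) = 1566/1273 + 38000/41 = 48438206/52193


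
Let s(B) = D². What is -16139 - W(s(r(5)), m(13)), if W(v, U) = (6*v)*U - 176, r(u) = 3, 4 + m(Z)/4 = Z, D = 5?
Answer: -21363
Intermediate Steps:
m(Z) = -16 + 4*Z
s(B) = 25 (s(B) = 5² = 25)
W(v, U) = -176 + 6*U*v (W(v, U) = 6*U*v - 176 = -176 + 6*U*v)
-16139 - W(s(r(5)), m(13)) = -16139 - (-176 + 6*(-16 + 4*13)*25) = -16139 - (-176 + 6*(-16 + 52)*25) = -16139 - (-176 + 6*36*25) = -16139 - (-176 + 5400) = -16139 - 1*5224 = -16139 - 5224 = -21363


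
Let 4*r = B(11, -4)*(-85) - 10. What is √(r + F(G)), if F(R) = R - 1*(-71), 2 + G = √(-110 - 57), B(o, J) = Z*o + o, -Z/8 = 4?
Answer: √(29251 + 4*I*√167)/2 ≈ 85.515 + 0.075559*I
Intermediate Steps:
Z = -32 (Z = -8*4 = -32)
B(o, J) = -31*o (B(o, J) = -32*o + o = -31*o)
r = 28975/4 (r = (-31*11*(-85) - 10)/4 = (-341*(-85) - 10)/4 = (28985 - 10)/4 = (¼)*28975 = 28975/4 ≈ 7243.8)
G = -2 + I*√167 (G = -2 + √(-110 - 57) = -2 + √(-167) = -2 + I*√167 ≈ -2.0 + 12.923*I)
F(R) = 71 + R (F(R) = R + 71 = 71 + R)
√(r + F(G)) = √(28975/4 + (71 + (-2 + I*√167))) = √(28975/4 + (69 + I*√167)) = √(29251/4 + I*√167)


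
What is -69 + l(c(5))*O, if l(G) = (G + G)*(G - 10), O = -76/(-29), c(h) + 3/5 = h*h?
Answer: 1285143/725 ≈ 1772.6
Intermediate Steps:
c(h) = -⅗ + h² (c(h) = -⅗ + h*h = -⅗ + h²)
O = 76/29 (O = -76*(-1/29) = 76/29 ≈ 2.6207)
l(G) = 2*G*(-10 + G) (l(G) = (2*G)*(-10 + G) = 2*G*(-10 + G))
-69 + l(c(5))*O = -69 + (2*(-⅗ + 5²)*(-10 + (-⅗ + 5²)))*(76/29) = -69 + (2*(-⅗ + 25)*(-10 + (-⅗ + 25)))*(76/29) = -69 + (2*(122/5)*(-10 + 122/5))*(76/29) = -69 + (2*(122/5)*(72/5))*(76/29) = -69 + (17568/25)*(76/29) = -69 + 1335168/725 = 1285143/725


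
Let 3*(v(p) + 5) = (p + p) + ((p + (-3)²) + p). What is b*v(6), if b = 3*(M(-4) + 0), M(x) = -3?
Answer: -54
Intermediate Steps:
b = -9 (b = 3*(-3 + 0) = 3*(-3) = -9)
v(p) = -2 + 4*p/3 (v(p) = -5 + ((p + p) + ((p + (-3)²) + p))/3 = -5 + (2*p + ((p + 9) + p))/3 = -5 + (2*p + ((9 + p) + p))/3 = -5 + (2*p + (9 + 2*p))/3 = -5 + (9 + 4*p)/3 = -5 + (3 + 4*p/3) = -2 + 4*p/3)
b*v(6) = -9*(-2 + (4/3)*6) = -9*(-2 + 8) = -9*6 = -54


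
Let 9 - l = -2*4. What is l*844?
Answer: 14348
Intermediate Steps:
l = 17 (l = 9 - (-2)*4 = 9 - 1*(-8) = 9 + 8 = 17)
l*844 = 17*844 = 14348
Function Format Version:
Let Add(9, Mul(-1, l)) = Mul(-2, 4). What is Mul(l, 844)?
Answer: 14348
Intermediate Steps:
l = 17 (l = Add(9, Mul(-1, Mul(-2, 4))) = Add(9, Mul(-1, -8)) = Add(9, 8) = 17)
Mul(l, 844) = Mul(17, 844) = 14348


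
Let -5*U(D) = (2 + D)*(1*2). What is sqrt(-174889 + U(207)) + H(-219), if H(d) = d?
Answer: -219 + 3*I*sqrt(486035)/5 ≈ -219.0 + 418.3*I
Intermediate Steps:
U(D) = -4/5 - 2*D/5 (U(D) = -(2 + D)*1*2/5 = -(2 + D)*2/5 = -(4 + 2*D)/5 = -4/5 - 2*D/5)
sqrt(-174889 + U(207)) + H(-219) = sqrt(-174889 + (-4/5 - 2/5*207)) - 219 = sqrt(-174889 + (-4/5 - 414/5)) - 219 = sqrt(-174889 - 418/5) - 219 = sqrt(-874863/5) - 219 = 3*I*sqrt(486035)/5 - 219 = -219 + 3*I*sqrt(486035)/5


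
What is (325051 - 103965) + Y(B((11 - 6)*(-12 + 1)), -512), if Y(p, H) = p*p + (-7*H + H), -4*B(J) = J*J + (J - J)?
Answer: 12737153/16 ≈ 7.9607e+5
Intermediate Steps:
B(J) = -J²/4 (B(J) = -(J*J + (J - J))/4 = -(J² + 0)/4 = -J²/4)
Y(p, H) = p² - 6*H
(325051 - 103965) + Y(B((11 - 6)*(-12 + 1)), -512) = (325051 - 103965) + ((-(-12 + 1)²*(11 - 6)²/4)² - 6*(-512)) = 221086 + ((-(5*(-11))²/4)² + 3072) = 221086 + ((-¼*(-55)²)² + 3072) = 221086 + ((-¼*3025)² + 3072) = 221086 + ((-3025/4)² + 3072) = 221086 + (9150625/16 + 3072) = 221086 + 9199777/16 = 12737153/16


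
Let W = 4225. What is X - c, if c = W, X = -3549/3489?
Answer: -4914858/1163 ≈ -4226.0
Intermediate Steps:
X = -1183/1163 (X = -3549*1/3489 = -1183/1163 ≈ -1.0172)
c = 4225
X - c = -1183/1163 - 1*4225 = -1183/1163 - 4225 = -4914858/1163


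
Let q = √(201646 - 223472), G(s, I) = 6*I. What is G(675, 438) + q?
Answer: 2628 + I*√21826 ≈ 2628.0 + 147.74*I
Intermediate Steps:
q = I*√21826 (q = √(-21826) = I*√21826 ≈ 147.74*I)
G(675, 438) + q = 6*438 + I*√21826 = 2628 + I*√21826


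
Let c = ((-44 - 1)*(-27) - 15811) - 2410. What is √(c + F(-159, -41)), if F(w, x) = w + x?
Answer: I*√17206 ≈ 131.17*I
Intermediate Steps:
c = -17006 (c = (-45*(-27) - 15811) - 2410 = (1215 - 15811) - 2410 = -14596 - 2410 = -17006)
√(c + F(-159, -41)) = √(-17006 + (-159 - 41)) = √(-17006 - 200) = √(-17206) = I*√17206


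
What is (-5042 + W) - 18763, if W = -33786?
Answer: -57591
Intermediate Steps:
(-5042 + W) - 18763 = (-5042 - 33786) - 18763 = -38828 - 18763 = -57591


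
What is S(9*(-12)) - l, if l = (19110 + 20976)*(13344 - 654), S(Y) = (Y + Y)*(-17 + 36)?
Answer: -508695444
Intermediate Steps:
S(Y) = 38*Y (S(Y) = (2*Y)*19 = 38*Y)
l = 508691340 (l = 40086*12690 = 508691340)
S(9*(-12)) - l = 38*(9*(-12)) - 1*508691340 = 38*(-108) - 508691340 = -4104 - 508691340 = -508695444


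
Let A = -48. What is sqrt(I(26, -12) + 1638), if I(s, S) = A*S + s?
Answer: 8*sqrt(35) ≈ 47.329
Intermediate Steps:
I(s, S) = s - 48*S (I(s, S) = -48*S + s = s - 48*S)
sqrt(I(26, -12) + 1638) = sqrt((26 - 48*(-12)) + 1638) = sqrt((26 + 576) + 1638) = sqrt(602 + 1638) = sqrt(2240) = 8*sqrt(35)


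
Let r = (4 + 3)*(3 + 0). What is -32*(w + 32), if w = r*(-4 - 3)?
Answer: 3680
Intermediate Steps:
r = 21 (r = 7*3 = 21)
w = -147 (w = 21*(-4 - 3) = 21*(-7) = -147)
-32*(w + 32) = -32*(-147 + 32) = -32*(-115) = 3680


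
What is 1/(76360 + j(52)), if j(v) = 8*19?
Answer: 1/76512 ≈ 1.3070e-5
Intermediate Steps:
j(v) = 152
1/(76360 + j(52)) = 1/(76360 + 152) = 1/76512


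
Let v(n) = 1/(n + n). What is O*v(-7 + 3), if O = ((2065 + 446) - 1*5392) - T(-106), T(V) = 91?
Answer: 743/2 ≈ 371.50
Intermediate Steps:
v(n) = 1/(2*n)
O = -2972 (O = ((2065 + 446) - 1*5392) - 1*91 = (2511 - 5392) - 91 = -2881 - 91 = -2972)
O*v(-7 + 3) = -1486/(-7 + 3) = -1486/(-4) = -1486*(-1)/4 = -2972*(-⅛) = 743/2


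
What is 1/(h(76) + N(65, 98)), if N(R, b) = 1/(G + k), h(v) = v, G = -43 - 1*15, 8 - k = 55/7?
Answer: 405/30773 ≈ 0.013161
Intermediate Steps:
k = ⅐ (k = 8 - 55/7 = ⅐ ≈ 0.14286)
G = -58 (G = -43 - 15 = -58)
N(R, b) = -7/405 (N(R, b) = 1/(-58 + ⅐) = 1/(-405/7) = -7/405)
1/(h(76) + N(65, 98)) = 1/(76 - 7/405) = 1/(30773/405) = 405/30773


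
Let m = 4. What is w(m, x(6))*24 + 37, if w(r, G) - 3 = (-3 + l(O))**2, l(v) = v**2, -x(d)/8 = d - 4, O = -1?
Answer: 205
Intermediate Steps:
x(d) = 32 - 8*d (x(d) = -8*(d - 4) = -8*(-4 + d) = 32 - 8*d)
w(r, G) = 7 (w(r, G) = 3 + (-3 + (-1)**2)**2 = 3 + (-3 + 1)**2 = 3 + (-2)**2 = 3 + 4 = 7)
w(m, x(6))*24 + 37 = 7*24 + 37 = 168 + 37 = 205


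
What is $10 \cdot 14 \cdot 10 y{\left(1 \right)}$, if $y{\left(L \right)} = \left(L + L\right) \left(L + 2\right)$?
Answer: $8400$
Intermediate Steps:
$y{\left(L \right)} = 2 L \left(2 + L\right)$
$10 \cdot 14 \cdot 10 y{\left(1 \right)} = 10 \cdot 14 \cdot 10 \cdot 2 \cdot 1 \left(2 + 1\right) = 140 \cdot 10 \cdot 2 \cdot 1 \cdot 3 = 1400 \cdot 6 = 8400$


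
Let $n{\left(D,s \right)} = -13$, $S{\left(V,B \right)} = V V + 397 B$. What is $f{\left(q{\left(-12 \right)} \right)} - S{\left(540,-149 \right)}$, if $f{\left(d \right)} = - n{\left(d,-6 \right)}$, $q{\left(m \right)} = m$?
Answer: $-232434$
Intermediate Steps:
$S{\left(V,B \right)} = V^{2} + 397 B$
$f{\left(d \right)} = 13$ ($f{\left(d \right)} = \left(-1\right) \left(-13\right) = 13$)
$f{\left(q{\left(-12 \right)} \right)} - S{\left(540,-149 \right)} = 13 - \left(540^{2} + 397 \left(-149\right)\right) = 13 - \left(291600 - 59153\right) = 13 - 232447 = -232434$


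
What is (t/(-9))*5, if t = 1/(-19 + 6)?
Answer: 5/117 ≈ 0.042735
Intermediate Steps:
t = -1/13 (t = 1/(-13) = -1/13 ≈ -0.076923)
(t/(-9))*5 = (-1/13/(-9))*5 = -1/9*(-1/13)*5 = (1/117)*5 = 5/117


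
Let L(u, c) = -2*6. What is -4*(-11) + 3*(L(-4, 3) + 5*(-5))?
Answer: -67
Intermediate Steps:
L(u, c) = -12
-4*(-11) + 3*(L(-4, 3) + 5*(-5)) = -4*(-11) + 3*(-12 + 5*(-5)) = 44 + 3*(-12 - 25) = 44 + 3*(-37) = 44 - 111 = -67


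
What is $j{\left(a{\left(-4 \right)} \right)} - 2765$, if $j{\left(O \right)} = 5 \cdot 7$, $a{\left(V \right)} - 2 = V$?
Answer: $-2730$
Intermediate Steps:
$a{\left(V \right)} = 2 + V$
$j{\left(O \right)} = 35$
$j{\left(a{\left(-4 \right)} \right)} - 2765 = 35 - 2765 = -2730$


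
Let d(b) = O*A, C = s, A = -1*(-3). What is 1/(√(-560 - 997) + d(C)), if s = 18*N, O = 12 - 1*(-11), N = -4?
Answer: 23/2106 - I*√173/2106 ≈ 0.010921 - 0.0062455*I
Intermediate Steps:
A = 3
O = 23 (O = 12 + 11 = 23)
s = -72 (s = 18*(-4) = -72)
C = -72
d(b) = 69 (d(b) = 23*3 = 69)
1/(√(-560 - 997) + d(C)) = 1/(√(-560 - 997) + 69) = 1/(√(-1557) + 69) = 1/(3*I*√173 + 69) = 1/(69 + 3*I*√173)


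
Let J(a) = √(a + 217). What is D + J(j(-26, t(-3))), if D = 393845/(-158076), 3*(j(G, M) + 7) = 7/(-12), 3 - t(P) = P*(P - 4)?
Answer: -393845/158076 + √7553/6 ≈ 11.993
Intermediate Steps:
t(P) = 3 - P*(-4 + P) (t(P) = 3 - P*(P - 4) = 3 - P*(-4 + P))
j(G, M) = -259/36 (j(G, M) = -7 + (7/(-12))/3 = -7 + (7*(-1/12))/3 = -7 + (⅓)*(-7/12) = -7 - 7/36 = -259/36)
J(a) = √(217 + a)
D = -393845/158076 (D = 393845*(-1/158076) = -393845/158076 ≈ -2.4915)
D + J(j(-26, t(-3))) = -393845/158076 + √(217 - 259/36) = -393845/158076 + √(7553/36) = -393845/158076 + √7553/6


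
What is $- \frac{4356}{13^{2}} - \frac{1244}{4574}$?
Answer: $- \frac{10067290}{386503} \approx -26.047$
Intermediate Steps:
$- \frac{4356}{13^{2}} - \frac{1244}{4574} = - \frac{4356}{169} - \frac{622}{2287} = - \frac{10067290}{386503}$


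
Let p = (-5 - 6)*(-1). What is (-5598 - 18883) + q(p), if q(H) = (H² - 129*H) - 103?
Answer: -25882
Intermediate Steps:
p = 11 (p = -11*(-1) = 11)
q(H) = -103 + H² - 129*H
(-5598 - 18883) + q(p) = (-5598 - 18883) + (-103 + 11² - 129*11) = -24481 + (-103 + 121 - 1419) = -24481 - 1401 = -25882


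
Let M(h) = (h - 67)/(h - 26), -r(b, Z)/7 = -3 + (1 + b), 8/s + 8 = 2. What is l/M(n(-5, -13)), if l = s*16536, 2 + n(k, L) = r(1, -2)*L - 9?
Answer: -217088/13 ≈ -16699.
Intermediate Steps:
s = -4/3 (s = 8/(-8 + 2) = 8/(-6) = 8*(-⅙) = -4/3 ≈ -1.3333)
r(b, Z) = 14 - 7*b (r(b, Z) = -7*(-3 + (1 + b)) = -7*(-2 + b) = 14 - 7*b)
n(k, L) = -11 + 7*L (n(k, L) = -2 + ((14 - 7*1)*L - 9) = -2 + ((14 - 7)*L - 9) = -2 + (7*L - 9) = -2 + (-9 + 7*L) = -11 + 7*L)
M(h) = (-67 + h)/(-26 + h)
l = -22048 (l = -4/3*16536 = -22048)
l/M(n(-5, -13)) = -22048*(-26 + (-11 + 7*(-13)))/(-67 + (-11 + 7*(-13))) = -22048*(-26 + (-11 - 91))/(-67 + (-11 - 91)) = -22048*(-26 - 102)/(-67 - 102) = -22048/(-169/(-128)) = -22048/((-1/128*(-169))) = -22048/169/128 = -22048*128/169 = -217088/13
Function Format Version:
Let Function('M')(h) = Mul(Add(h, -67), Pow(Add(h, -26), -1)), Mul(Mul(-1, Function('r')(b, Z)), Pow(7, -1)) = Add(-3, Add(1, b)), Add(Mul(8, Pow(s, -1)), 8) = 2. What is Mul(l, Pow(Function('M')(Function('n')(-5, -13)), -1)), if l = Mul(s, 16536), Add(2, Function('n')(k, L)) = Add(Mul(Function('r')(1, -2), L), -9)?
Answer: Rational(-217088, 13) ≈ -16699.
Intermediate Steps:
s = Rational(-4, 3) (s = Mul(8, Pow(Add(-8, 2), -1)) = Mul(8, Pow(-6, -1)) = Mul(8, Rational(-1, 6)) = Rational(-4, 3) ≈ -1.3333)
Function('r')(b, Z) = Add(14, Mul(-7, b)) (Function('r')(b, Z) = Mul(-7, Add(-3, Add(1, b))) = Mul(-7, Add(-2, b)) = Add(14, Mul(-7, b)))
Function('n')(k, L) = Add(-11, Mul(7, L)) (Function('n')(k, L) = Add(-2, Add(Mul(Add(14, Mul(-7, 1)), L), -9)) = Add(-2, Add(Mul(Add(14, -7), L), -9)) = Add(-2, Add(Mul(7, L), -9)) = Add(-2, Add(-9, Mul(7, L))) = Add(-11, Mul(7, L)))
Function('M')(h) = Mul(Pow(Add(-26, h), -1), Add(-67, h)) (Function('M')(h) = Mul(Add(-67, h), Pow(Add(-26, h), -1)) = Mul(Pow(Add(-26, h), -1), Add(-67, h)))
l = -22048 (l = Mul(Rational(-4, 3), 16536) = -22048)
Mul(l, Pow(Function('M')(Function('n')(-5, -13)), -1)) = Mul(-22048, Pow(Mul(Pow(Add(-26, Add(-11, Mul(7, -13))), -1), Add(-67, Add(-11, Mul(7, -13)))), -1)) = Mul(-22048, Pow(Mul(Pow(Add(-26, Add(-11, -91)), -1), Add(-67, Add(-11, -91))), -1)) = Mul(-22048, Pow(Mul(Pow(Add(-26, -102), -1), Add(-67, -102)), -1)) = Mul(-22048, Pow(Mul(Pow(-128, -1), -169), -1)) = Mul(-22048, Pow(Mul(Rational(-1, 128), -169), -1)) = Mul(-22048, Pow(Rational(169, 128), -1)) = Mul(-22048, Rational(128, 169)) = Rational(-217088, 13)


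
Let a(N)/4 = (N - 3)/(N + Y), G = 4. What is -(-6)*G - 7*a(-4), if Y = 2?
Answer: -74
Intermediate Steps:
a(N) = 4*(-3 + N)/(2 + N) (a(N) = 4*((N - 3)/(N + 2)) = 4*((-3 + N)/(2 + N)) = 4*(-3 + N)/(2 + N))
-(-6)*G - 7*a(-4) = -(-6)*4 - 28*(-3 - 4)/(2 - 4) = -2*(-12) - 28*(-7)/(-2) = 24 - 28*(-1)*(-7)/2 = 24 - 7*14 = 24 - 98 = -74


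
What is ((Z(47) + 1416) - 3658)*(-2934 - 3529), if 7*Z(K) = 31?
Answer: 101229969/7 ≈ 1.4461e+7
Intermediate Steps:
Z(K) = 31/7 (Z(K) = (1/7)*31 = 31/7)
((Z(47) + 1416) - 3658)*(-2934 - 3529) = ((31/7 + 1416) - 3658)*(-2934 - 3529) = (9943/7 - 3658)*(-6463) = -15663/7*(-6463) = 101229969/7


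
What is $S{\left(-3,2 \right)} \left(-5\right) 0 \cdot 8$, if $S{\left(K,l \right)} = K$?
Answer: $0$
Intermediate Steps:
$S{\left(-3,2 \right)} \left(-5\right) 0 \cdot 8 = \left(-3\right) \left(-5\right) 0 \cdot 8 = 15 \cdot 0 = 0$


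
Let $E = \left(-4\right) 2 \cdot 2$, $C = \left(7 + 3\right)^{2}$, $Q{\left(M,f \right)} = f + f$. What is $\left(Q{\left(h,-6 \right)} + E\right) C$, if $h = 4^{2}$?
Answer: $-2800$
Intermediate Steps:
$h = 16$
$Q{\left(M,f \right)} = 2 f$
$C = 100$ ($C = 10^{2} = 100$)
$E = -16$ ($E = \left(-8\right) 2 = -16$)
$\left(Q{\left(h,-6 \right)} + E\right) C = \left(2 \left(-6\right) - 16\right) 100 = \left(-12 - 16\right) 100 = \left(-28\right) 100 = -2800$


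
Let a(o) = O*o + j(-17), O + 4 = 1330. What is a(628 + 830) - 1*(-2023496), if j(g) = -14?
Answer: 3956790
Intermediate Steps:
O = 1326 (O = -4 + 1330 = 1326)
a(o) = -14 + 1326*o (a(o) = 1326*o - 14 = -14 + 1326*o)
a(628 + 830) - 1*(-2023496) = (-14 + 1326*(628 + 830)) - 1*(-2023496) = (-14 + 1326*1458) + 2023496 = (-14 + 1933308) + 2023496 = 1933294 + 2023496 = 3956790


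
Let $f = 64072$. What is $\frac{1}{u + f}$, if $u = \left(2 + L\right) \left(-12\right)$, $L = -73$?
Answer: $\frac{1}{64924} \approx 1.5403 \cdot 10^{-5}$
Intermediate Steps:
$u = 852$ ($u = \left(2 - 73\right) \left(-12\right) = \left(-71\right) \left(-12\right) = 852$)
$\frac{1}{u + f} = \frac{1}{852 + 64072} = \frac{1}{64924}$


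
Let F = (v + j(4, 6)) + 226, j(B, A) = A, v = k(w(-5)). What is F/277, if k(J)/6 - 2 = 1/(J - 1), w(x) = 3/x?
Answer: 961/1108 ≈ 0.86733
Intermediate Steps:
k(J) = 12 + 6/(-1 + J) (k(J) = 12 + 6/(J - 1) = 12 + 6/(-1 + J))
v = 33/4 (v = 6*(-1 + 2*(3/(-5)))/(-1 + 3/(-5)) = 6*(-1 + 2*(3*(-⅕)))/(-1 + 3*(-⅕)) = 6*(-1 + 2*(-⅗))/(-1 - ⅗) = 6*(-1 - 6/5)/(-8/5) = 6*(-5/8)*(-11/5) = 33/4 ≈ 8.2500)
F = 961/4 (F = (33/4 + 6) + 226 = 57/4 + 226 = 961/4 ≈ 240.25)
F/277 = (961/4)/277 = (961/4)*(1/277) = 961/1108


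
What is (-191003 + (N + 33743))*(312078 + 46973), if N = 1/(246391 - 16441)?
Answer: -1854854234489707/32850 ≈ -5.6464e+10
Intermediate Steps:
N = 1/229950 ≈ 4.3488e-6
(-191003 + (N + 33743))*(312078 + 46973) = (-191003 + (1/229950 + 33743))*(312078 + 46973) = (-191003 + 7759202851/229950)*359051 = -36161936999/229950*359051 = -1854854234489707/32850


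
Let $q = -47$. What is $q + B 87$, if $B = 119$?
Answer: $10306$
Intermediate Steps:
$q + B 87 = -47 + 119 \cdot 87 = -47 + 10353 = 10306$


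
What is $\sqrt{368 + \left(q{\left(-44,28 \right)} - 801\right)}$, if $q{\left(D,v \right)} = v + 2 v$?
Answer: $i \sqrt{349} \approx 18.682 i$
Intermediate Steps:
$q{\left(D,v \right)} = 3 v$
$\sqrt{368 + \left(q{\left(-44,28 \right)} - 801\right)} = \sqrt{368 + \left(3 \cdot 28 - 801\right)} = \sqrt{368 + \left(84 - 801\right)} = \sqrt{368 - 717} = \sqrt{-349} = i \sqrt{349}$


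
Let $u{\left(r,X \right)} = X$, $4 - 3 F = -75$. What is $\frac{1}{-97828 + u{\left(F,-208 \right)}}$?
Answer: $- \frac{1}{98036} \approx -1.02 \cdot 10^{-5}$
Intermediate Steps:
$F = \frac{79}{3}$ ($F = \frac{4}{3} - -25 = \frac{4}{3} + 25 = \frac{79}{3} \approx 26.333$)
$\frac{1}{-97828 + u{\left(F,-208 \right)}} = \frac{1}{-97828 - 208} = \frac{1}{-98036} = - \frac{1}{98036}$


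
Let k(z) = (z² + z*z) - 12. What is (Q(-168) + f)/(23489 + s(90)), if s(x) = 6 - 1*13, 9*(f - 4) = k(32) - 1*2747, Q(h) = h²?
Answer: 28149/23482 ≈ 1.1987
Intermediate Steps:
k(z) = -12 + 2*z² (k(z) = (z² + z²) - 12 = 2*z² - 12 = -12 + 2*z²)
f = -75 (f = 4 + ((-12 + 2*32²) - 1*2747)/9 = 4 + ((-12 + 2*1024) - 2747)/9 = 4 + ((-12 + 2048) - 2747)/9 = 4 + (2036 - 2747)/9 = 4 + (⅑)*(-711) = 4 - 79 = -75)
s(x) = -7 (s(x) = 6 - 13 = -7)
(Q(-168) + f)/(23489 + s(90)) = ((-168)² - 75)/(23489 - 7) = (28224 - 75)/23482 = 28149*(1/23482) = 28149/23482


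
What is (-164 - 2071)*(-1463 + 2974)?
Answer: -3377085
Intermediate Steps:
(-164 - 2071)*(-1463 + 2974) = -2235*1511 = -3377085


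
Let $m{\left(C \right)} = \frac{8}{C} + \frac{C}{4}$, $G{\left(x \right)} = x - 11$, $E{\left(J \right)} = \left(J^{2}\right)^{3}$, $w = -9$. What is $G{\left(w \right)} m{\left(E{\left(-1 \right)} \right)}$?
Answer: $-165$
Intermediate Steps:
$E{\left(J \right)} = J^{6}$
$G{\left(x \right)} = -11 + x$ ($G{\left(x \right)} = x - 11 = -11 + x$)
$m{\left(C \right)} = \frac{8}{C} + \frac{C}{4}$ ($m{\left(C \right)} = \frac{8}{C} + C \frac{1}{4} = \frac{8}{C} + \frac{C}{4}$)
$G{\left(w \right)} m{\left(E{\left(-1 \right)} \right)} = \left(-11 - 9\right) \left(\frac{8}{\left(-1\right)^{6}} + \frac{\left(-1\right)^{6}}{4}\right) = - 20 \left(\frac{8}{1} + \frac{1}{4} \cdot 1\right) = - 20 \left(8 \cdot 1 + \frac{1}{4}\right) = - 20 \left(8 + \frac{1}{4}\right) = \left(-20\right) \frac{33}{4} = -165$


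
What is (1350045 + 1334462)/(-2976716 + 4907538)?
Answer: 2684507/1930822 ≈ 1.3903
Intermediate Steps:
(1350045 + 1334462)/(-2976716 + 4907538) = 2684507/1930822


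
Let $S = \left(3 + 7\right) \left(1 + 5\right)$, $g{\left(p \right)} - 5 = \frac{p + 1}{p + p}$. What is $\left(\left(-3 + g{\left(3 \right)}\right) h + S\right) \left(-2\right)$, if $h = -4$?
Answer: $- \frac{296}{3} \approx -98.667$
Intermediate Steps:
$g{\left(p \right)} = 5 + \frac{1 + p}{2 p}$ ($g{\left(p \right)} = 5 + \frac{p + 1}{p + p} = 5 + \frac{1 + p}{2 p}$)
$S = 60$ ($S = 10 \cdot 6 = 60$)
$\left(\left(-3 + g{\left(3 \right)}\right) h + S\right) \left(-2\right) = \left(\left(-3 + \frac{1 + 11 \cdot 3}{2 \cdot 3}\right) \left(-4\right) + 60\right) \left(-2\right) = \left(\left(-3 + \frac{1}{2} \cdot \frac{1}{3} \left(1 + 33\right)\right) \left(-4\right) + 60\right) \left(-2\right) = \left(\left(-3 + \frac{1}{2} \cdot \frac{1}{3} \cdot 34\right) \left(-4\right) + 60\right) \left(-2\right) = \left(\left(-3 + \frac{17}{3}\right) \left(-4\right) + 60\right) \left(-2\right) = \left(\frac{8}{3} \left(-4\right) + 60\right) \left(-2\right) = \left(- \frac{32}{3} + 60\right) \left(-2\right) = \frac{148}{3} \left(-2\right) = - \frac{296}{3}$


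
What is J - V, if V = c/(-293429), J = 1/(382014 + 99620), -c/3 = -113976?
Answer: 164684443781/141325382986 ≈ 1.1653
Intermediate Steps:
c = 341928 (c = -3*(-113976) = 341928)
J = 1/481634 ≈ 2.0763e-6
V = -341928/293429 (V = 341928/(-293429) = 341928*(-1/293429) = -341928/293429 ≈ -1.1653)
J - V = 1/481634 - 1*(-341928/293429) = 1/481634 + 341928/293429 = 164684443781/141325382986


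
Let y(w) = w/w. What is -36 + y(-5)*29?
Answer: -7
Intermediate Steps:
y(w) = 1
-36 + y(-5)*29 = -36 + 1*29 = -36 + 29 = -7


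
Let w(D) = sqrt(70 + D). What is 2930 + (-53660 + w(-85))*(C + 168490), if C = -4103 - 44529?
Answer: -6431577350 + 119858*I*sqrt(15) ≈ -6.4316e+9 + 4.6421e+5*I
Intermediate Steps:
C = -48632
2930 + (-53660 + w(-85))*(C + 168490) = 2930 + (-53660 + sqrt(70 - 85))*(-48632 + 168490) = 2930 + (-53660 + sqrt(-15))*119858 = 2930 + (-53660 + I*sqrt(15))*119858 = 2930 + (-6431580280 + 119858*I*sqrt(15)) = -6431577350 + 119858*I*sqrt(15)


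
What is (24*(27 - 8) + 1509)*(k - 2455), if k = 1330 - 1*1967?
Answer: -6075780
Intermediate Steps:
k = -637 (k = 1330 - 1967 = -637)
(24*(27 - 8) + 1509)*(k - 2455) = (24*(27 - 8) + 1509)*(-637 - 2455) = (24*19 + 1509)*(-3092) = (456 + 1509)*(-3092) = 1965*(-3092) = -6075780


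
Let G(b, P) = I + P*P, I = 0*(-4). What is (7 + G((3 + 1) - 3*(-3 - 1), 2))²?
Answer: 121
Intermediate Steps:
I = 0
G(b, P) = P² (G(b, P) = 0 + P*P = 0 + P² = P²)
(7 + G((3 + 1) - 3*(-3 - 1), 2))² = (7 + 2²)² = (7 + 4)² = 11² = 121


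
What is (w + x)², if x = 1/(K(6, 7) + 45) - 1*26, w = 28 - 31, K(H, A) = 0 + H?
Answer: 2184484/2601 ≈ 839.86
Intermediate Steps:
K(H, A) = H
w = -3
x = -1325/51 (x = 1/(6 + 45) - 1*26 = 1/51 - 26 = -1325/51 ≈ -25.980)
(w + x)² = (-3 - 1325/51)² = (-1478/51)² = 2184484/2601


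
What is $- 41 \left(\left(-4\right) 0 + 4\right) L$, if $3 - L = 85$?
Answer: $13448$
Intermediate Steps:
$L = -82$ ($L = 3 - 85 = -82$)
$- 41 \left(\left(-4\right) 0 + 4\right) L = - 41 \left(\left(-4\right) 0 + 4\right) \left(-82\right) = - 41 \left(0 + 4\right) \left(-82\right) = \left(-41\right) 4 \left(-82\right) = \left(-164\right) \left(-82\right) = 13448$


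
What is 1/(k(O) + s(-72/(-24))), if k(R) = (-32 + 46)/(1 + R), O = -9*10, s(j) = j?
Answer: 89/253 ≈ 0.35178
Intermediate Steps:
O = -90
k(R) = 14/(1 + R)
1/(k(O) + s(-72/(-24))) = 1/(14/(1 - 90) - 72/(-24)) = 1/(14/(-89) - 72*(-1/24)) = 1/(14*(-1/89) + 3) = 1/(-14/89 + 3) = 1/(253/89) = 89/253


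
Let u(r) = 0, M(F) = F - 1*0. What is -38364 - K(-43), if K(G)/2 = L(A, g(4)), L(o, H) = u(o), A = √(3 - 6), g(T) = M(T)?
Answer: -38364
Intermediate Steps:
M(F) = F (M(F) = F + 0 = F)
g(T) = T
A = I*√3 (A = √(-3) = I*√3 ≈ 1.732*I)
L(o, H) = 0
K(G) = 0 (K(G) = 2*0 = 0)
-38364 - K(-43) = -38364 - 1*0 = -38364 + 0 = -38364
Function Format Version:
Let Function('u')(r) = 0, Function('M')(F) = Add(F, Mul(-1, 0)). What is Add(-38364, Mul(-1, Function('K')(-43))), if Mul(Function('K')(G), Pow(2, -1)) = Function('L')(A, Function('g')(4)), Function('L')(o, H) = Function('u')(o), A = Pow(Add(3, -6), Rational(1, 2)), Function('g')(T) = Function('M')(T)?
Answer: -38364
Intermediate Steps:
Function('M')(F) = F (Function('M')(F) = Add(F, 0) = F)
Function('g')(T) = T
A = Mul(I, Pow(3, Rational(1, 2))) (A = Pow(-3, Rational(1, 2)) = Mul(I, Pow(3, Rational(1, 2))) ≈ Mul(1.7320, I))
Function('L')(o, H) = 0
Function('K')(G) = 0 (Function('K')(G) = Mul(2, 0) = 0)
Add(-38364, Mul(-1, Function('K')(-43))) = Add(-38364, Mul(-1, 0)) = Add(-38364, 0) = -38364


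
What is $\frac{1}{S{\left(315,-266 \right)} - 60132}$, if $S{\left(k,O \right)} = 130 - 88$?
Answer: $- \frac{1}{60090} \approx -1.6642 \cdot 10^{-5}$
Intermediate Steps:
$S{\left(k,O \right)} = 42$ ($S{\left(k,O \right)} = 130 - 88 = 42$)
$\frac{1}{S{\left(315,-266 \right)} - 60132} = \frac{1}{42 - 60132} = \frac{1}{-60090} = - \frac{1}{60090}$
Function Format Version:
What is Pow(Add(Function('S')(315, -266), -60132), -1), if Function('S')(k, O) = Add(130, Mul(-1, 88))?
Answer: Rational(-1, 60090) ≈ -1.6642e-5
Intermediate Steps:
Function('S')(k, O) = 42 (Function('S')(k, O) = Add(130, -88) = 42)
Pow(Add(Function('S')(315, -266), -60132), -1) = Pow(Add(42, -60132), -1) = Pow(-60090, -1) = Rational(-1, 60090)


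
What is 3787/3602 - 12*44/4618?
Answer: 7793255/8317018 ≈ 0.93703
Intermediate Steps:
3787/3602 - 12*44/4618 = 3787*(1/3602) - 528*1/4618 = 3787/3602 - 264/2309 = 7793255/8317018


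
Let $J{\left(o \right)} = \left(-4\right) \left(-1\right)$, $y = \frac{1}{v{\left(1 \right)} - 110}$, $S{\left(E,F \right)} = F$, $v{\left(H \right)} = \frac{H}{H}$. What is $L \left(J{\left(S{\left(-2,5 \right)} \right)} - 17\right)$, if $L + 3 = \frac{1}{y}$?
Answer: $1456$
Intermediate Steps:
$v{\left(H \right)} = 1$
$y = - \frac{1}{109}$ ($y = \frac{1}{1 - 110} = \frac{1}{-109} = - \frac{1}{109} \approx -0.0091743$)
$J{\left(o \right)} = 4$
$L = -112$ ($L = -3 + \frac{1}{- \frac{1}{109}} = -3 - 109 = -112$)
$L \left(J{\left(S{\left(-2,5 \right)} \right)} - 17\right) = - 112 \left(4 - 17\right) = \left(-112\right) \left(-13\right) = 1456$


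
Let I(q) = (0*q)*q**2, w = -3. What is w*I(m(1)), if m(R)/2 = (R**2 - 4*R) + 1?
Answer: 0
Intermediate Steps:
m(R) = 2 - 8*R + 2*R**2 (m(R) = 2*((R**2 - 4*R) + 1) = 2*(1 + R**2 - 4*R) = 2 - 8*R + 2*R**2)
I(q) = 0 (I(q) = 0*q**2 = 0)
w*I(m(1)) = -3*0 = 0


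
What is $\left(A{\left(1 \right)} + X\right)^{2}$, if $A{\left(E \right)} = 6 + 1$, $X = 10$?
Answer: $289$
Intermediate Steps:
$A{\left(E \right)} = 7$
$\left(A{\left(1 \right)} + X\right)^{2} = \left(7 + 10\right)^{2} = 17^{2} = 289$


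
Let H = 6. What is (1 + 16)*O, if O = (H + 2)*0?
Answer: 0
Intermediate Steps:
O = 0 (O = (6 + 2)*0 = 8*0 = 0)
(1 + 16)*O = (1 + 16)*0 = 17*0 = 0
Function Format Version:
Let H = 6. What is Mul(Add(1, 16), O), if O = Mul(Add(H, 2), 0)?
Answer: 0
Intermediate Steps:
O = 0 (O = Mul(Add(6, 2), 0) = Mul(8, 0) = 0)
Mul(Add(1, 16), O) = Mul(Add(1, 16), 0) = Mul(17, 0) = 0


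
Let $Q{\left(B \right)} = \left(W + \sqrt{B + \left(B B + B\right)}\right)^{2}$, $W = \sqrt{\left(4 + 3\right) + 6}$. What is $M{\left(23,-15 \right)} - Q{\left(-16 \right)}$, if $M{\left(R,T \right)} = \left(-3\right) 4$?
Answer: $-249 - 8 \sqrt{182} \approx -356.93$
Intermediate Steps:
$M{\left(R,T \right)} = -12$
$W = \sqrt{13}$ ($W = \sqrt{7 + 6} = \sqrt{13} \approx 3.6056$)
$Q{\left(B \right)} = \left(\sqrt{13} + \sqrt{B^{2} + 2 B}\right)^{2}$ ($Q{\left(B \right)} = \left(\sqrt{13} + \sqrt{B + \left(B B + B\right)}\right)^{2} = \left(\sqrt{13} + \sqrt{B + \left(B^{2} + B\right)}\right)^{2} = \left(\sqrt{13} + \sqrt{B + \left(B + B^{2}\right)}\right)^{2} = \left(\sqrt{13} + \sqrt{B^{2} + 2 B}\right)^{2}$)
$M{\left(23,-15 \right)} - Q{\left(-16 \right)} = -12 - \left(\sqrt{13} + \sqrt{- 16 \left(2 - 16\right)}\right)^{2} = -12 - \left(\sqrt{13} + \sqrt{\left(-16\right) \left(-14\right)}\right)^{2} = -12 - \left(\sqrt{13} + \sqrt{224}\right)^{2} = -12 - \left(\sqrt{13} + 4 \sqrt{14}\right)^{2}$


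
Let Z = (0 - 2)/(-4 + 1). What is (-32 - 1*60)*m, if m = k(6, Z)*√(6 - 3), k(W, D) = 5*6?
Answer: -2760*√3 ≈ -4780.5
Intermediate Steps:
Z = ⅔ (Z = -2/(-3) = -2*(-⅓) = ⅔ ≈ 0.66667)
k(W, D) = 30
m = 30*√3 (m = 30*√(6 - 3) = 30*√3 ≈ 51.962)
(-32 - 1*60)*m = (-32 - 1*60)*(30*√3) = (-32 - 60)*(30*√3) = -2760*√3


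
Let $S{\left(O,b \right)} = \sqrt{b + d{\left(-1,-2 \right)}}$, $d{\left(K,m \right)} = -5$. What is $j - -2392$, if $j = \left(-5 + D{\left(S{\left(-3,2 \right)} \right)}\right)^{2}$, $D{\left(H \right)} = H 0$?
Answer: $2417$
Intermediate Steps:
$S{\left(O,b \right)} = \sqrt{-5 + b}$ ($S{\left(O,b \right)} = \sqrt{b - 5} = \sqrt{-5 + b}$)
$D{\left(H \right)} = 0$
$j = 25$ ($j = \left(-5 + 0\right)^{2} = \left(-5\right)^{2} = 25$)
$j - -2392 = 25 - -2392 = 25 + 2392 = 2417$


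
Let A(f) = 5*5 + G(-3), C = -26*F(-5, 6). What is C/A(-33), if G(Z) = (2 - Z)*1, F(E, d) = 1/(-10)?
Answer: 13/150 ≈ 0.086667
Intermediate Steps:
F(E, d) = -⅒
G(Z) = 2 - Z
C = 13/5 (C = -26*(-⅒) = 13/5 ≈ 2.6000)
A(f) = 30 (A(f) = 5*5 + (2 - 1*(-3)) = 25 + (2 + 3) = 25 + 5 = 30)
C/A(-33) = (13/5)/30 = (13/5)*(1/30) = 13/150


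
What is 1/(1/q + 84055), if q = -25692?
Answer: 25692/2159541059 ≈ 1.1897e-5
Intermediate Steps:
1/(1/q + 84055) = 1/(1/(-25692) + 84055) = 1/(-1/25692 + 84055) = 1/(2159541059/25692) = 25692/2159541059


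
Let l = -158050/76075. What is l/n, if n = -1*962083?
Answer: 6322/2927618569 ≈ 2.1594e-6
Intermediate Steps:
n = -962083
l = -6322/3043 (l = -158050*1/76075 = -6322/3043 ≈ -2.0776)
l/n = -6322/3043/(-962083) = -6322/3043*(-1/962083) = 6322/2927618569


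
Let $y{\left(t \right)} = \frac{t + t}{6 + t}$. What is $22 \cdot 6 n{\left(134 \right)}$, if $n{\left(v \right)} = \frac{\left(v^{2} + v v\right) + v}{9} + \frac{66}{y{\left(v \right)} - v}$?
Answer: $\frac{2443758064}{4623} \approx 5.2861 \cdot 10^{5}$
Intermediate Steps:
$y{\left(t \right)} = \frac{2 t}{6 + t}$
$n{\left(v \right)} = \frac{66}{- v + \frac{2 v}{6 + v}} + \frac{v}{9} + \frac{2 v^{2}}{9}$ ($n{\left(v \right)} = \frac{\left(v^{2} + v v\right) + v}{9} + \frac{66}{\frac{2 v}{6 + v} - v} = \left(\left(v^{2} + v^{2}\right) + v\right) \frac{1}{9} + \frac{66}{- v + \frac{2 v}{6 + v}} = \left(2 v^{2} + v\right) \frac{1}{9} + \frac{66}{- v + \frac{2 v}{6 + v}} = \left(v + 2 v^{2}\right) \frac{1}{9} + \frac{66}{- v + \frac{2 v}{6 + v}} = \left(\frac{v}{9} + \frac{2 v^{2}}{9}\right) + \frac{66}{- v + \frac{2 v}{6 + v}} = \frac{66}{- v + \frac{2 v}{6 + v}} + \frac{v}{9} + \frac{2 v^{2}}{9}$)
$22 \cdot 6 n{\left(134 \right)} = 22 \cdot 6 \frac{-3564 - 79596 + 2 \cdot 134^{4} + 4 \cdot 134^{2} + 9 \cdot 134^{3}}{9 \cdot 134 \left(4 + 134\right)} = 132 \cdot \frac{1}{9} \cdot \frac{1}{134} \cdot \frac{1}{138} \left(-3564 - 79596 + 2 \cdot 322417936 + 4 \cdot 17956 + 9 \cdot 2406104\right) = 132 \cdot \frac{1}{9} \cdot \frac{1}{134} \cdot \frac{1}{138} \left(-3564 - 79596 + 644835872 + 71824 + 21654936\right) = 132 \cdot \frac{1}{9} \cdot \frac{1}{134} \cdot \frac{1}{138} \cdot 666479472 = 132 \cdot \frac{55539956}{13869} = \frac{2443758064}{4623}$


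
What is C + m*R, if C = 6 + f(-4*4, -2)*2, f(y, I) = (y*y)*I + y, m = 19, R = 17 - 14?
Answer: -993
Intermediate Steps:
R = 3
f(y, I) = y + I*y² (f(y, I) = y²*I + y = I*y² + y = y + I*y²)
C = -1050 (C = 6 + ((-4*4)*(1 - (-8)*4))*2 = 6 - 16*(1 - 2*(-16))*2 = 6 - 16*(1 + 32)*2 = 6 - 16*33*2 = 6 - 528*2 = 6 - 1056 = -1050)
C + m*R = -1050 + 19*3 = -1050 + 57 = -993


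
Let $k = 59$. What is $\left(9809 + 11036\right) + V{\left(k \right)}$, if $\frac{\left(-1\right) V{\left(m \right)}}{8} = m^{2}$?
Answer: $-7003$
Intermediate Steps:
$V{\left(m \right)} = - 8 m^{2}$
$\left(9809 + 11036\right) + V{\left(k \right)} = \left(9809 + 11036\right) - 8 \cdot 59^{2} = 20845 - 27848 = -7003$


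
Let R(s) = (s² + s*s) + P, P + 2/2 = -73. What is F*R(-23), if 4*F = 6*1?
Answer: 1476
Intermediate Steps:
P = -74 (P = -1 - 73 = -74)
F = 3/2 (F = (6*1)/4 = (¼)*6 = 3/2 ≈ 1.5000)
R(s) = -74 + 2*s² (R(s) = (s² + s*s) - 74 = (s² + s²) - 74 = 2*s² - 74 = -74 + 2*s²)
F*R(-23) = 3*(-74 + 2*(-23)²)/2 = 3*(-74 + 2*529)/2 = 3*(-74 + 1058)/2 = (3/2)*984 = 1476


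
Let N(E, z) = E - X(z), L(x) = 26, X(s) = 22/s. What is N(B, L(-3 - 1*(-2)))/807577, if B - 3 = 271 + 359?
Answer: 8218/10498501 ≈ 0.00078278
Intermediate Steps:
B = 633 (B = 3 + (271 + 359) = 3 + 630 = 633)
N(E, z) = E - 22/z
N(B, L(-3 - 1*(-2)))/807577 = (633 - 22/26)/807577 = (633 - 22*1/26)*(1/807577) = (633 - 11/13)*(1/807577) = (8218/13)*(1/807577) = 8218/10498501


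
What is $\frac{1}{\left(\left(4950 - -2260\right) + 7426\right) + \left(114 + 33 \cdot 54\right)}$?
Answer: $\frac{1}{16532} \approx 6.0489 \cdot 10^{-5}$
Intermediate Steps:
$\frac{1}{\left(\left(4950 - -2260\right) + 7426\right) + \left(114 + 33 \cdot 54\right)} = \frac{1}{\left(\left(4950 + 2260\right) + 7426\right) + \left(114 + 1782\right)} = \frac{1}{\left(7210 + 7426\right) + 1896} = \frac{1}{14636 + 1896} = \frac{1}{16532}$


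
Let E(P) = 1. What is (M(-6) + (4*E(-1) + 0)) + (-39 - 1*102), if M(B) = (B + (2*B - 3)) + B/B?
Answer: -157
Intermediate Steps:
M(B) = -2 + 3*B (M(B) = (B + (-3 + 2*B)) + 1 = (-3 + 3*B) + 1 = -2 + 3*B)
(M(-6) + (4*E(-1) + 0)) + (-39 - 1*102) = ((-2 + 3*(-6)) + (4*1 + 0)) + (-39 - 1*102) = ((-2 - 18) + (4 + 0)) + (-39 - 102) = (-20 + 4) - 141 = -16 - 141 = -157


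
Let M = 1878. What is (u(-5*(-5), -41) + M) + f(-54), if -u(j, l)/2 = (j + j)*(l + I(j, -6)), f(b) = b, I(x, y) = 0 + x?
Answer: 3424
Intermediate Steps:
I(x, y) = x
u(j, l) = -4*j*(j + l) (u(j, l) = -2*(j + j)*(l + j) = -2*2*j*(j + l) = -4*j*(j + l))
(u(-5*(-5), -41) + M) + f(-54) = (-4*(-5*(-5))*(-5*(-5) - 41) + 1878) - 54 = (-4*25*(25 - 41) + 1878) - 54 = (-4*25*(-16) + 1878) - 54 = (1600 + 1878) - 54 = 3478 - 54 = 3424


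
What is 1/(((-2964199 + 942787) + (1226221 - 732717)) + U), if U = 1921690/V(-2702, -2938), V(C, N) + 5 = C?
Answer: -2707/4137968646 ≈ -6.5419e-7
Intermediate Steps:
V(C, N) = -5 + C
U = -1921690/2707 (U = 1921690/(-5 - 2702) = 1921690/(-2707) = 1921690*(-1/2707) = -1921690/2707 ≈ -709.90)
1/(((-2964199 + 942787) + (1226221 - 732717)) + U) = 1/(((-2964199 + 942787) + (1226221 - 732717)) - 1921690/2707) = 1/((-2021412 + 493504) - 1921690/2707) = 1/(-1527908 - 1921690/2707) = 1/(-4137968646/2707) = -2707/4137968646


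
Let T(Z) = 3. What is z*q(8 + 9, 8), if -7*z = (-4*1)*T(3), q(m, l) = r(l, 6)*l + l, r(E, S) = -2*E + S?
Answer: -864/7 ≈ -123.43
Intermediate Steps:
r(E, S) = S - 2*E
q(m, l) = l + l*(6 - 2*l) (q(m, l) = (6 - 2*l)*l + l = l*(6 - 2*l) + l = l + l*(6 - 2*l))
z = 12/7 (z = -(-4*1)*3/7 = -(-4)*3/7 = -⅐*(-12) = 12/7 ≈ 1.7143)
z*q(8 + 9, 8) = 12*(8*(7 - 2*8))/7 = 12*(8*(7 - 16))/7 = 12*(8*(-9))/7 = (12/7)*(-72) = -864/7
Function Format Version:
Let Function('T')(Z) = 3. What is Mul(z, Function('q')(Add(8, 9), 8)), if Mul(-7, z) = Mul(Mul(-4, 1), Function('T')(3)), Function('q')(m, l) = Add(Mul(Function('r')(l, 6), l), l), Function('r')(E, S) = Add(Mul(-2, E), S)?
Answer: Rational(-864, 7) ≈ -123.43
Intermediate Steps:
Function('r')(E, S) = Add(S, Mul(-2, E))
Function('q')(m, l) = Add(l, Mul(l, Add(6, Mul(-2, l)))) (Function('q')(m, l) = Add(Mul(Add(6, Mul(-2, l)), l), l) = Add(Mul(l, Add(6, Mul(-2, l))), l) = Add(l, Mul(l, Add(6, Mul(-2, l)))))
z = Rational(12, 7) (z = Mul(Rational(-1, 7), Mul(Mul(-4, 1), 3)) = Mul(Rational(-1, 7), Mul(-4, 3)) = Mul(Rational(-1, 7), -12) = Rational(12, 7) ≈ 1.7143)
Mul(z, Function('q')(Add(8, 9), 8)) = Mul(Rational(12, 7), Mul(8, Add(7, Mul(-2, 8)))) = Mul(Rational(12, 7), Mul(8, Add(7, -16))) = Mul(Rational(12, 7), Mul(8, -9)) = Mul(Rational(12, 7), -72) = Rational(-864, 7)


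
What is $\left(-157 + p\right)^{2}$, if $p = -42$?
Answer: $39601$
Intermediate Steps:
$\left(-157 + p\right)^{2} = \left(-157 - 42\right)^{2} = \left(-199\right)^{2} = 39601$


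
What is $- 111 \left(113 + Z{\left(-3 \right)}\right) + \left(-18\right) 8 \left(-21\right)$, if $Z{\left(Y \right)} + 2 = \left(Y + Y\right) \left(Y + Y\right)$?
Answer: $-13293$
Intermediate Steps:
$Z{\left(Y \right)} = -2 + 4 Y^{2}$ ($Z{\left(Y \right)} = -2 + \left(Y + Y\right) \left(Y + Y\right) = -2 + 2 Y 2 Y = -2 + 4 Y^{2}$)
$- 111 \left(113 + Z{\left(-3 \right)}\right) + \left(-18\right) 8 \left(-21\right) = - 111 \left(113 - \left(2 - 4 \left(-3\right)^{2}\right)\right) + \left(-18\right) 8 \left(-21\right) = - 111 \left(113 + \left(-2 + 4 \cdot 9\right)\right) - -3024 = - 111 \left(113 + \left(-2 + 36\right)\right) + 3024 = - 111 \left(113 + 34\right) + 3024 = \left(-111\right) 147 + 3024 = -16317 + 3024 = -13293$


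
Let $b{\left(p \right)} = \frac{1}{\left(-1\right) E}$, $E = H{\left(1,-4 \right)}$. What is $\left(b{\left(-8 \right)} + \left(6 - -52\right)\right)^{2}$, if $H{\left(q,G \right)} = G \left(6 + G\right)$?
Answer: $\frac{216225}{64} \approx 3378.5$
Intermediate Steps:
$E = -8$ ($E = - 4 \left(6 - 4\right) = \left(-4\right) 2 = -8$)
$b{\left(p \right)} = \frac{1}{8}$ ($b{\left(p \right)} = \frac{1}{\left(-1\right) \left(-8\right)} = \frac{1}{8}$)
$\left(b{\left(-8 \right)} + \left(6 - -52\right)\right)^{2} = \left(\frac{1}{8} + \left(6 - -52\right)\right)^{2} = \left(\frac{1}{8} + \left(6 + 52\right)\right)^{2} = \left(\frac{1}{8} + 58\right)^{2} = \left(\frac{465}{8}\right)^{2} = \frac{216225}{64}$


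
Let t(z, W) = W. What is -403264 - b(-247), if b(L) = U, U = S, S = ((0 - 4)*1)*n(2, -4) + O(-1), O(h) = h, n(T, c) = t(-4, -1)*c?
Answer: -403247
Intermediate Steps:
n(T, c) = -c
S = -17 (S = ((0 - 4)*1)*(-1*(-4)) - 1 = -4*1*4 - 1 = -4*4 - 1 = -16 - 1 = -17)
U = -17
b(L) = -17
-403264 - b(-247) = -403264 - 1*(-17) = -403264 + 17 = -403247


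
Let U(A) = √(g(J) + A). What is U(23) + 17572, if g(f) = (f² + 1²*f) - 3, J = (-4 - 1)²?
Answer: 17572 + √670 ≈ 17598.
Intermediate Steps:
J = 25 (J = (-5)² = 25)
g(f) = -3 + f + f² (g(f) = (f² + 1*f) - 3 = (f² + f) - 3 = (f + f²) - 3 = -3 + f + f²)
U(A) = √(647 + A) (U(A) = √((-3 + 25 + 25²) + A) = √((-3 + 25 + 625) + A) = √(647 + A))
U(23) + 17572 = √(647 + 23) + 17572 = √670 + 17572 = 17572 + √670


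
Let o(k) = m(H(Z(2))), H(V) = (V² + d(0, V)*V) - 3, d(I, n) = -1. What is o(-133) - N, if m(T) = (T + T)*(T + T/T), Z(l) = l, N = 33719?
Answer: -33719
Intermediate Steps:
H(V) = -3 + V² - V (H(V) = (V² - V) - 3 = -3 + V² - V)
m(T) = 2*T*(1 + T) (m(T) = (2*T)*(T + 1) = (2*T)*(1 + T) = 2*T*(1 + T))
o(k) = 0 (o(k) = 2*(-3 + 2² - 1*2)*(1 + (-3 + 2² - 1*2)) = 2*(-3 + 4 - 2)*(1 + (-3 + 4 - 2)) = 2*(-1)*(1 - 1) = 2*(-1)*0 = 0)
o(-133) - N = 0 - 1*33719 = 0 - 33719 = -33719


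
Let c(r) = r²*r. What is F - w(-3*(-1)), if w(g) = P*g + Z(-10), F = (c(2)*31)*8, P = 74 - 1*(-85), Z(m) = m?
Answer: 1517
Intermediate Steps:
c(r) = r³
P = 159 (P = 74 + 85 = 159)
F = 1984 (F = (2³*31)*8 = (8*31)*8 = 248*8 = 1984)
w(g) = -10 + 159*g (w(g) = 159*g - 10 = -10 + 159*g)
F - w(-3*(-1)) = 1984 - (-10 + 159*(-3*(-1))) = 1984 - (-10 + 159*3) = 1984 - (-10 + 477) = 1984 - 1*467 = 1984 - 467 = 1517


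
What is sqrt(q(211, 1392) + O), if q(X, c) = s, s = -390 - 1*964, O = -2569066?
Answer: 2*I*sqrt(642605) ≈ 1603.3*I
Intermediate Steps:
s = -1354 (s = -390 - 964 = -1354)
q(X, c) = -1354
sqrt(q(211, 1392) + O) = sqrt(-1354 - 2569066) = sqrt(-2570420) = 2*I*sqrt(642605)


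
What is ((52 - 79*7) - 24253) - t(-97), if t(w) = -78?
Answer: -24676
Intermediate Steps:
((52 - 79*7) - 24253) - t(-97) = ((52 - 79*7) - 24253) - 1*(-78) = ((52 - 553) - 24253) + 78 = (-501 - 24253) + 78 = -24754 + 78 = -24676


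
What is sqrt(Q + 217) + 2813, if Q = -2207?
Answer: 2813 + I*sqrt(1990) ≈ 2813.0 + 44.609*I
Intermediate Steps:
sqrt(Q + 217) + 2813 = sqrt(-2207 + 217) + 2813 = sqrt(-1990) + 2813 = I*sqrt(1990) + 2813 = 2813 + I*sqrt(1990)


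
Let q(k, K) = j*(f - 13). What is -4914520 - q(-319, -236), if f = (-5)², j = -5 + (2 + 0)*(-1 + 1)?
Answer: -4914460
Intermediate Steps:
j = -5 (j = -5 + 2*0 = -5 + 0 = -5)
f = 25
q(k, K) = -60 (q(k, K) = -5*(25 - 13) = -5*12 = -60)
-4914520 - q(-319, -236) = -4914520 - 1*(-60) = -4914520 + 60 = -4914460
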